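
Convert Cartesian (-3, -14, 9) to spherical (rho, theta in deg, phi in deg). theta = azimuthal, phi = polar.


rho = sqrt((-3)^2 + (-14)^2 + 9^2) = 16.9115
theta = atan2(-14, -3) = 257.9052 deg
phi = acos(9/16.9115) = 57.8471 deg

rho = 16.9115, theta = 257.9052 deg, phi = 57.8471 deg


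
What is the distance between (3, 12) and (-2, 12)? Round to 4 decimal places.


d = sqrt((-2-3)^2 + (12-12)^2) = 5

5


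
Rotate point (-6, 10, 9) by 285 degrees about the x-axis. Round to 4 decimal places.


x' = -6
y' = 10*cos(285) - 9*sin(285) = 11.2815
z' = 10*sin(285) + 9*cos(285) = -7.3299

(-6, 11.2815, -7.3299)


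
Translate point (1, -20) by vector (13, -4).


Translation: (x+dx, y+dy) = (1+13, -20+-4) = (14, -24)

(14, -24)


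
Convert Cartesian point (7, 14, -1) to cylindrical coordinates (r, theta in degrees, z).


r = sqrt(7^2 + 14^2) = 15.6525
theta = atan2(14, 7) = 63.4349 deg
z = -1

r = 15.6525, theta = 63.4349 deg, z = -1


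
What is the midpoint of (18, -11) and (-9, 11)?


Midpoint = ((18+-9)/2, (-11+11)/2) = (4.5, 0)

(4.5, 0)


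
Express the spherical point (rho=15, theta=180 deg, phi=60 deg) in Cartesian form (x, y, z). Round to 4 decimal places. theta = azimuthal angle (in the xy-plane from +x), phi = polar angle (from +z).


x = 15 * sin(60) * cos(180) = -12.9904
y = 15 * sin(60) * sin(180) = 0
z = 15 * cos(60) = 7.5

(-12.9904, 0, 7.5)


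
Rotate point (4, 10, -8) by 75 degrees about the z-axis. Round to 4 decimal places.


x' = 4*cos(75) - 10*sin(75) = -8.624
y' = 4*sin(75) + 10*cos(75) = 6.4519
z' = -8

(-8.624, 6.4519, -8)


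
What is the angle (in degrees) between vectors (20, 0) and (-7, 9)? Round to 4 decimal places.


dot = 20*-7 + 0*9 = -140
|u| = 20, |v| = 11.4018
cos(angle) = -0.6139
angle = 127.875 degrees

127.875 degrees


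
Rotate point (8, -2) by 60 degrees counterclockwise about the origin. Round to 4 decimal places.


x' = 8*cos(60) - -2*sin(60) = 5.7321
y' = 8*sin(60) + -2*cos(60) = 5.9282

(5.7321, 5.9282)


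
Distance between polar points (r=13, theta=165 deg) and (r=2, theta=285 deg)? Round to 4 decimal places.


d = sqrt(r1^2 + r2^2 - 2*r1*r2*cos(t2-t1))
d = sqrt(13^2 + 2^2 - 2*13*2*cos(285-165)) = 14.1067

14.1067


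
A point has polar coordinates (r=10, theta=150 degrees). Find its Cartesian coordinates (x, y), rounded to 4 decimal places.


x = 10 * cos(150) = -8.6603
y = 10 * sin(150) = 5

(-8.6603, 5)


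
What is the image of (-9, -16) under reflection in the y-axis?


Reflection across y-axis: (x, y) -> (-x, y)
(-9, -16) -> (9, -16)

(9, -16)


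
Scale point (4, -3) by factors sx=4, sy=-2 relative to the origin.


Scaling: (x*sx, y*sy) = (4*4, -3*-2) = (16, 6)

(16, 6)


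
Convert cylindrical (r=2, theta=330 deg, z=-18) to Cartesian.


x = 2 * cos(330) = 1.7321
y = 2 * sin(330) = -1
z = -18

(1.7321, -1, -18)


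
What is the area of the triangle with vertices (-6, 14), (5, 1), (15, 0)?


Area = |x1(y2-y3) + x2(y3-y1) + x3(y1-y2)| / 2
= |-6*(1-0) + 5*(0-14) + 15*(14-1)| / 2
= 59.5

59.5


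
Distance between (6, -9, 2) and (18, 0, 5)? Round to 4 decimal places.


d = sqrt((18-6)^2 + (0--9)^2 + (5-2)^2) = 15.2971

15.2971


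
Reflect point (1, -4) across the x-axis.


Reflection across x-axis: (x, y) -> (x, -y)
(1, -4) -> (1, 4)

(1, 4)


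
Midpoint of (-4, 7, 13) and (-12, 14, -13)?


Midpoint = ((-4+-12)/2, (7+14)/2, (13+-13)/2) = (-8, 10.5, 0)

(-8, 10.5, 0)


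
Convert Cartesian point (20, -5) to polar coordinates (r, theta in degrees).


r = sqrt(20^2 + (-5)^2) = 20.6155
theta = atan2(-5, 20) = 345.9638 degrees

r = 20.6155, theta = 345.9638 degrees


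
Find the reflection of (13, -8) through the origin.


Reflection through origin: (x, y) -> (-x, -y)
(13, -8) -> (-13, 8)

(-13, 8)


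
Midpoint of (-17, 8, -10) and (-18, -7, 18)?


Midpoint = ((-17+-18)/2, (8+-7)/2, (-10+18)/2) = (-17.5, 0.5, 4)

(-17.5, 0.5, 4)


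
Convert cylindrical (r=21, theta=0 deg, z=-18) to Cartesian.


x = 21 * cos(0) = 21
y = 21 * sin(0) = 0
z = -18

(21, 0, -18)


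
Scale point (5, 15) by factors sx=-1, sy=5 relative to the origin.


Scaling: (x*sx, y*sy) = (5*-1, 15*5) = (-5, 75)

(-5, 75)


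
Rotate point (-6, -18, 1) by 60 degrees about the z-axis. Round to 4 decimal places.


x' = -6*cos(60) - -18*sin(60) = 12.5885
y' = -6*sin(60) + -18*cos(60) = -14.1962
z' = 1

(12.5885, -14.1962, 1)


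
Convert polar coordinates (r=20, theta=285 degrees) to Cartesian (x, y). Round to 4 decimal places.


x = 20 * cos(285) = 5.1764
y = 20 * sin(285) = -19.3185

(5.1764, -19.3185)


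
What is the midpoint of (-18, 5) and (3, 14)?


Midpoint = ((-18+3)/2, (5+14)/2) = (-7.5, 9.5)

(-7.5, 9.5)


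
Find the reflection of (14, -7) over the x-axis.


Reflection across x-axis: (x, y) -> (x, -y)
(14, -7) -> (14, 7)

(14, 7)


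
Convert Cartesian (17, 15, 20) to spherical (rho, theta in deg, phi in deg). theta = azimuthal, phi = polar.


rho = sqrt(17^2 + 15^2 + 20^2) = 30.2324
theta = atan2(15, 17) = 41.4237 deg
phi = acos(20/30.2324) = 48.5825 deg

rho = 30.2324, theta = 41.4237 deg, phi = 48.5825 deg


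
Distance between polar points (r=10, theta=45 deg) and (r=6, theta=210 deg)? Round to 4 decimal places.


d = sqrt(r1^2 + r2^2 - 2*r1*r2*cos(t2-t1))
d = sqrt(10^2 + 6^2 - 2*10*6*cos(210-45)) = 15.8717

15.8717


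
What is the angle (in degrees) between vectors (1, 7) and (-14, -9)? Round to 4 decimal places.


dot = 1*-14 + 7*-9 = -77
|u| = 7.0711, |v| = 16.6433
cos(angle) = -0.6543
angle = 130.8653 degrees

130.8653 degrees


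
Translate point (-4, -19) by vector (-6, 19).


Translation: (x+dx, y+dy) = (-4+-6, -19+19) = (-10, 0)

(-10, 0)


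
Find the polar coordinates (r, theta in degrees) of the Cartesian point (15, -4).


r = sqrt(15^2 + (-4)^2) = 15.5242
theta = atan2(-4, 15) = 345.0686 degrees

r = 15.5242, theta = 345.0686 degrees


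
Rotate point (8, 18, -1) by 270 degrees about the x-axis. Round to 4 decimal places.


x' = 8
y' = 18*cos(270) - -1*sin(270) = -1
z' = 18*sin(270) + -1*cos(270) = -18

(8, -1, -18)


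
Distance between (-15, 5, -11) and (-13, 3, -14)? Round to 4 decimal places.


d = sqrt((-13--15)^2 + (3-5)^2 + (-14--11)^2) = 4.1231

4.1231


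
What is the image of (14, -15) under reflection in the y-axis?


Reflection across y-axis: (x, y) -> (-x, y)
(14, -15) -> (-14, -15)

(-14, -15)


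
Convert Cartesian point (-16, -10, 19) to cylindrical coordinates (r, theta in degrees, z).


r = sqrt((-16)^2 + (-10)^2) = 18.868
theta = atan2(-10, -16) = 212.0054 deg
z = 19

r = 18.868, theta = 212.0054 deg, z = 19


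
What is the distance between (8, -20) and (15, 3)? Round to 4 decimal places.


d = sqrt((15-8)^2 + (3--20)^2) = 24.0416

24.0416


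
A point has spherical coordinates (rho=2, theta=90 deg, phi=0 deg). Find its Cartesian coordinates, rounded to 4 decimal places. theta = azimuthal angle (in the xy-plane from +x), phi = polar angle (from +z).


x = 2 * sin(0) * cos(90) = 0
y = 2 * sin(0) * sin(90) = 0
z = 2 * cos(0) = 2

(0, 0, 2)


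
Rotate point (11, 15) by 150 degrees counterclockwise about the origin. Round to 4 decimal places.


x' = 11*cos(150) - 15*sin(150) = -17.0263
y' = 11*sin(150) + 15*cos(150) = -7.4904

(-17.0263, -7.4904)


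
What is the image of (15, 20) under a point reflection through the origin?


Reflection through origin: (x, y) -> (-x, -y)
(15, 20) -> (-15, -20)

(-15, -20)


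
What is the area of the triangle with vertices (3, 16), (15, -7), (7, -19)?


Area = |x1(y2-y3) + x2(y3-y1) + x3(y1-y2)| / 2
= |3*(-7--19) + 15*(-19-16) + 7*(16--7)| / 2
= 164

164


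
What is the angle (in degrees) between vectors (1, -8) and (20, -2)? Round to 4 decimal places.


dot = 1*20 + -8*-2 = 36
|u| = 8.0623, |v| = 20.0998
cos(angle) = 0.2222
angle = 77.1644 degrees

77.1644 degrees


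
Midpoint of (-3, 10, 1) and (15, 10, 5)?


Midpoint = ((-3+15)/2, (10+10)/2, (1+5)/2) = (6, 10, 3)

(6, 10, 3)


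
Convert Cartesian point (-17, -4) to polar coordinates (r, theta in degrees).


r = sqrt((-17)^2 + (-4)^2) = 17.4642
theta = atan2(-4, -17) = 193.2405 degrees

r = 17.4642, theta = 193.2405 degrees


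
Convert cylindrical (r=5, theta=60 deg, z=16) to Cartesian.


x = 5 * cos(60) = 2.5
y = 5 * sin(60) = 4.3301
z = 16

(2.5, 4.3301, 16)


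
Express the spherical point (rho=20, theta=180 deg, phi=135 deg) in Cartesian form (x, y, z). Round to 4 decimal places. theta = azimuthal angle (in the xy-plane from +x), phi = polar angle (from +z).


x = 20 * sin(135) * cos(180) = -14.1421
y = 20 * sin(135) * sin(180) = 0
z = 20 * cos(135) = -14.1421

(-14.1421, 0, -14.1421)


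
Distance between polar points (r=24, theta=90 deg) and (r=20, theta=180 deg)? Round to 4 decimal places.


d = sqrt(r1^2 + r2^2 - 2*r1*r2*cos(t2-t1))
d = sqrt(24^2 + 20^2 - 2*24*20*cos(180-90)) = 31.241

31.241


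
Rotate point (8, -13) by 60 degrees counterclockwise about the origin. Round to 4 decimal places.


x' = 8*cos(60) - -13*sin(60) = 15.2583
y' = 8*sin(60) + -13*cos(60) = 0.4282

(15.2583, 0.4282)


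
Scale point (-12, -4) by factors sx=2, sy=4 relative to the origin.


Scaling: (x*sx, y*sy) = (-12*2, -4*4) = (-24, -16)

(-24, -16)


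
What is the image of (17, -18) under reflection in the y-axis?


Reflection across y-axis: (x, y) -> (-x, y)
(17, -18) -> (-17, -18)

(-17, -18)


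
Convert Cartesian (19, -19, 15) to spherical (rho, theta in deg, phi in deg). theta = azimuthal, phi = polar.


rho = sqrt(19^2 + (-19)^2 + 15^2) = 30.7734
theta = atan2(-19, 19) = 315 deg
phi = acos(15/30.7734) = 60.8279 deg

rho = 30.7734, theta = 315 deg, phi = 60.8279 deg


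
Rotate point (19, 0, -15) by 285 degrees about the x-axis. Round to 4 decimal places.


x' = 19
y' = 0*cos(285) - -15*sin(285) = -14.4889
z' = 0*sin(285) + -15*cos(285) = -3.8823

(19, -14.4889, -3.8823)


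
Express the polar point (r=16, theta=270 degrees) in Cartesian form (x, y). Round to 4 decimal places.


x = 16 * cos(270) = 0
y = 16 * sin(270) = -16

(0, -16)


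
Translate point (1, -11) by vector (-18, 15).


Translation: (x+dx, y+dy) = (1+-18, -11+15) = (-17, 4)

(-17, 4)


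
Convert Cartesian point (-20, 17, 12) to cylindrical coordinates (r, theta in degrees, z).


r = sqrt((-20)^2 + 17^2) = 26.2488
theta = atan2(17, -20) = 139.6355 deg
z = 12

r = 26.2488, theta = 139.6355 deg, z = 12


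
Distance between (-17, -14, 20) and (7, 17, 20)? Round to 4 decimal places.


d = sqrt((7--17)^2 + (17--14)^2 + (20-20)^2) = 39.2046

39.2046


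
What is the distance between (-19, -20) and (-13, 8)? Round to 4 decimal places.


d = sqrt((-13--19)^2 + (8--20)^2) = 28.6356

28.6356


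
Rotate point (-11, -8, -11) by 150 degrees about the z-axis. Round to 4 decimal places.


x' = -11*cos(150) - -8*sin(150) = 13.5263
y' = -11*sin(150) + -8*cos(150) = 1.4282
z' = -11

(13.5263, 1.4282, -11)


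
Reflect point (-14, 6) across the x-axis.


Reflection across x-axis: (x, y) -> (x, -y)
(-14, 6) -> (-14, -6)

(-14, -6)


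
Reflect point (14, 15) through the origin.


Reflection through origin: (x, y) -> (-x, -y)
(14, 15) -> (-14, -15)

(-14, -15)


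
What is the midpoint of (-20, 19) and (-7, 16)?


Midpoint = ((-20+-7)/2, (19+16)/2) = (-13.5, 17.5)

(-13.5, 17.5)


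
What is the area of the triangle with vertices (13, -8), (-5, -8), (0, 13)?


Area = |x1(y2-y3) + x2(y3-y1) + x3(y1-y2)| / 2
= |13*(-8-13) + -5*(13--8) + 0*(-8--8)| / 2
= 189

189


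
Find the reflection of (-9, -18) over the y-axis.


Reflection across y-axis: (x, y) -> (-x, y)
(-9, -18) -> (9, -18)

(9, -18)


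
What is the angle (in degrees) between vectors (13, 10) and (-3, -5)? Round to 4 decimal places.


dot = 13*-3 + 10*-5 = -89
|u| = 16.4012, |v| = 5.831
cos(angle) = -0.9306
angle = 158.5323 degrees

158.5323 degrees


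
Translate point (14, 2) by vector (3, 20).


Translation: (x+dx, y+dy) = (14+3, 2+20) = (17, 22)

(17, 22)


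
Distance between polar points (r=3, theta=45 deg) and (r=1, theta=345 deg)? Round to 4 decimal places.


d = sqrt(r1^2 + r2^2 - 2*r1*r2*cos(t2-t1))
d = sqrt(3^2 + 1^2 - 2*3*1*cos(345-45)) = 2.6458

2.6458


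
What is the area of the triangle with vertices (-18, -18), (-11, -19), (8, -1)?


Area = |x1(y2-y3) + x2(y3-y1) + x3(y1-y2)| / 2
= |-18*(-19--1) + -11*(-1--18) + 8*(-18--19)| / 2
= 72.5

72.5


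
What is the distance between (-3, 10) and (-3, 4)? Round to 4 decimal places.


d = sqrt((-3--3)^2 + (4-10)^2) = 6

6


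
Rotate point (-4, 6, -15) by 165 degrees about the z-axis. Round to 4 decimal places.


x' = -4*cos(165) - 6*sin(165) = 2.3108
y' = -4*sin(165) + 6*cos(165) = -6.8308
z' = -15

(2.3108, -6.8308, -15)


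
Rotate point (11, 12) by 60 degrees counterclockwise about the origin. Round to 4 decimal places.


x' = 11*cos(60) - 12*sin(60) = -4.8923
y' = 11*sin(60) + 12*cos(60) = 15.5263

(-4.8923, 15.5263)


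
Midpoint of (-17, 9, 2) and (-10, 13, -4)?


Midpoint = ((-17+-10)/2, (9+13)/2, (2+-4)/2) = (-13.5, 11, -1)

(-13.5, 11, -1)


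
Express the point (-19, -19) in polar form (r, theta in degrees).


r = sqrt((-19)^2 + (-19)^2) = 26.8701
theta = atan2(-19, -19) = 225 degrees

r = 26.8701, theta = 225 degrees


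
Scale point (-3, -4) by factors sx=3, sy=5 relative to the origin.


Scaling: (x*sx, y*sy) = (-3*3, -4*5) = (-9, -20)

(-9, -20)


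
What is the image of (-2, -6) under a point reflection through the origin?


Reflection through origin: (x, y) -> (-x, -y)
(-2, -6) -> (2, 6)

(2, 6)


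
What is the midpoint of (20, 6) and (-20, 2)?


Midpoint = ((20+-20)/2, (6+2)/2) = (0, 4)

(0, 4)


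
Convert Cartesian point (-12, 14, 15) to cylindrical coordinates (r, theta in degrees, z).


r = sqrt((-12)^2 + 14^2) = 18.4391
theta = atan2(14, -12) = 130.6013 deg
z = 15

r = 18.4391, theta = 130.6013 deg, z = 15


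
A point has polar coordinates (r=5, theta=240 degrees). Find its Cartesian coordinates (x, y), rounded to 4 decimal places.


x = 5 * cos(240) = -2.5
y = 5 * sin(240) = -4.3301

(-2.5, -4.3301)


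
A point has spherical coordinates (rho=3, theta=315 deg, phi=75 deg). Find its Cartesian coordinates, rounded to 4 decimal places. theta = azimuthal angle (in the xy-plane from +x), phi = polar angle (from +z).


x = 3 * sin(75) * cos(315) = 2.049
y = 3 * sin(75) * sin(315) = -2.049
z = 3 * cos(75) = 0.7765

(2.049, -2.049, 0.7765)


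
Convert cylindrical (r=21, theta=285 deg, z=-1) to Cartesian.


x = 21 * cos(285) = 5.4352
y = 21 * sin(285) = -20.2844
z = -1

(5.4352, -20.2844, -1)


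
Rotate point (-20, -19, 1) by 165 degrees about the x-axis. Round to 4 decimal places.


x' = -20
y' = -19*cos(165) - 1*sin(165) = 18.0938
z' = -19*sin(165) + 1*cos(165) = -5.8835

(-20, 18.0938, -5.8835)


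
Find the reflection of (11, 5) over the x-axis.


Reflection across x-axis: (x, y) -> (x, -y)
(11, 5) -> (11, -5)

(11, -5)


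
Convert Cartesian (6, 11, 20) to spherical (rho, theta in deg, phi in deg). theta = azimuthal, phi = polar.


rho = sqrt(6^2 + 11^2 + 20^2) = 23.6008
theta = atan2(11, 6) = 61.3895 deg
phi = acos(20/23.6008) = 32.0671 deg

rho = 23.6008, theta = 61.3895 deg, phi = 32.0671 deg


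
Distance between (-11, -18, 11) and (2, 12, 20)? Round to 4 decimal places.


d = sqrt((2--11)^2 + (12--18)^2 + (20-11)^2) = 33.9116

33.9116


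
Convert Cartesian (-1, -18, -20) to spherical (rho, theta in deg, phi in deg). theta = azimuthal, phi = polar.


rho = sqrt((-1)^2 + (-18)^2 + (-20)^2) = 26.9258
theta = atan2(-18, -1) = 266.8202 deg
phi = acos(-20/26.9258) = 137.9689 deg

rho = 26.9258, theta = 266.8202 deg, phi = 137.9689 deg


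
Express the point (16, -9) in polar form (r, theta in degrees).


r = sqrt(16^2 + (-9)^2) = 18.3576
theta = atan2(-9, 16) = 330.6422 degrees

r = 18.3576, theta = 330.6422 degrees


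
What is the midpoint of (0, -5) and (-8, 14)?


Midpoint = ((0+-8)/2, (-5+14)/2) = (-4, 4.5)

(-4, 4.5)


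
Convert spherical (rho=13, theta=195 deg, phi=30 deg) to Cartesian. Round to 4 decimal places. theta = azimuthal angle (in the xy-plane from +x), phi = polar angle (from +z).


x = 13 * sin(30) * cos(195) = -6.2785
y = 13 * sin(30) * sin(195) = -1.6823
z = 13 * cos(30) = 11.2583

(-6.2785, -1.6823, 11.2583)


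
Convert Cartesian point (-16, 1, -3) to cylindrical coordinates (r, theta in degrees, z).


r = sqrt((-16)^2 + 1^2) = 16.0312
theta = atan2(1, -16) = 176.4237 deg
z = -3

r = 16.0312, theta = 176.4237 deg, z = -3


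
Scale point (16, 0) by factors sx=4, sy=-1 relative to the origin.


Scaling: (x*sx, y*sy) = (16*4, 0*-1) = (64, 0)

(64, 0)


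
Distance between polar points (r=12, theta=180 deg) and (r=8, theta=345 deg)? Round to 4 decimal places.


d = sqrt(r1^2 + r2^2 - 2*r1*r2*cos(t2-t1))
d = sqrt(12^2 + 8^2 - 2*12*8*cos(345-180)) = 19.8358

19.8358


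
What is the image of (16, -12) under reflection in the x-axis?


Reflection across x-axis: (x, y) -> (x, -y)
(16, -12) -> (16, 12)

(16, 12)


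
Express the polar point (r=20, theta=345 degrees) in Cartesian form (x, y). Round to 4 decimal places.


x = 20 * cos(345) = 19.3185
y = 20 * sin(345) = -5.1764

(19.3185, -5.1764)


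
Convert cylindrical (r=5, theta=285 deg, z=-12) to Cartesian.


x = 5 * cos(285) = 1.2941
y = 5 * sin(285) = -4.8296
z = -12

(1.2941, -4.8296, -12)


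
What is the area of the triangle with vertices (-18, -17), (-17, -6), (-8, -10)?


Area = |x1(y2-y3) + x2(y3-y1) + x3(y1-y2)| / 2
= |-18*(-6--10) + -17*(-10--17) + -8*(-17--6)| / 2
= 51.5

51.5


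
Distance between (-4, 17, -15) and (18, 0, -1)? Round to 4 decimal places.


d = sqrt((18--4)^2 + (0-17)^2 + (-1--15)^2) = 31.1288

31.1288


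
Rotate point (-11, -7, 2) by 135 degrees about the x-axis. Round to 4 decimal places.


x' = -11
y' = -7*cos(135) - 2*sin(135) = 3.5355
z' = -7*sin(135) + 2*cos(135) = -6.364

(-11, 3.5355, -6.364)


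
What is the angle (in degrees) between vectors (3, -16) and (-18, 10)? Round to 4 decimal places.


dot = 3*-18 + -16*10 = -214
|u| = 16.2788, |v| = 20.5913
cos(angle) = -0.6384
angle = 129.6743 degrees

129.6743 degrees


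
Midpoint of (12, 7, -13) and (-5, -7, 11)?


Midpoint = ((12+-5)/2, (7+-7)/2, (-13+11)/2) = (3.5, 0, -1)

(3.5, 0, -1)


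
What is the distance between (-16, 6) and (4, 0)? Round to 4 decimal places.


d = sqrt((4--16)^2 + (0-6)^2) = 20.8806

20.8806


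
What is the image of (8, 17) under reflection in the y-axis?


Reflection across y-axis: (x, y) -> (-x, y)
(8, 17) -> (-8, 17)

(-8, 17)


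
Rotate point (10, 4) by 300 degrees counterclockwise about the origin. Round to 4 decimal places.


x' = 10*cos(300) - 4*sin(300) = 8.4641
y' = 10*sin(300) + 4*cos(300) = -6.6603

(8.4641, -6.6603)


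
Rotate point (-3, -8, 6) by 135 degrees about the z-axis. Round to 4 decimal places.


x' = -3*cos(135) - -8*sin(135) = 7.7782
y' = -3*sin(135) + -8*cos(135) = 3.5355
z' = 6

(7.7782, 3.5355, 6)


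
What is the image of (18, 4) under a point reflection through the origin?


Reflection through origin: (x, y) -> (-x, -y)
(18, 4) -> (-18, -4)

(-18, -4)


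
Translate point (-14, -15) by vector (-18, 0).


Translation: (x+dx, y+dy) = (-14+-18, -15+0) = (-32, -15)

(-32, -15)


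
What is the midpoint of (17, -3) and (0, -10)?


Midpoint = ((17+0)/2, (-3+-10)/2) = (8.5, -6.5)

(8.5, -6.5)


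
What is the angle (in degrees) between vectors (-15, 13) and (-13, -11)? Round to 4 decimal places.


dot = -15*-13 + 13*-11 = 52
|u| = 19.8494, |v| = 17.0294
cos(angle) = 0.1538
angle = 81.1507 degrees

81.1507 degrees


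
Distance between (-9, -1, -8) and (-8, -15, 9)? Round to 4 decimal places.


d = sqrt((-8--9)^2 + (-15--1)^2 + (9--8)^2) = 22.0454

22.0454


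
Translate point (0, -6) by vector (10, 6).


Translation: (x+dx, y+dy) = (0+10, -6+6) = (10, 0)

(10, 0)


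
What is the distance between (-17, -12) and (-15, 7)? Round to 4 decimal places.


d = sqrt((-15--17)^2 + (7--12)^2) = 19.105

19.105


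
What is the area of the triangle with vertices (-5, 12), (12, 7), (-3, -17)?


Area = |x1(y2-y3) + x2(y3-y1) + x3(y1-y2)| / 2
= |-5*(7--17) + 12*(-17-12) + -3*(12-7)| / 2
= 241.5

241.5


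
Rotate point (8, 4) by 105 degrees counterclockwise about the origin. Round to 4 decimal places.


x' = 8*cos(105) - 4*sin(105) = -5.9343
y' = 8*sin(105) + 4*cos(105) = 6.6921

(-5.9343, 6.6921)


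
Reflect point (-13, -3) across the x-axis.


Reflection across x-axis: (x, y) -> (x, -y)
(-13, -3) -> (-13, 3)

(-13, 3)


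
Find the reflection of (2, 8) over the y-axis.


Reflection across y-axis: (x, y) -> (-x, y)
(2, 8) -> (-2, 8)

(-2, 8)


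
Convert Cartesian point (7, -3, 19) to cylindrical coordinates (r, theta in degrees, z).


r = sqrt(7^2 + (-3)^2) = 7.6158
theta = atan2(-3, 7) = 336.8014 deg
z = 19

r = 7.6158, theta = 336.8014 deg, z = 19


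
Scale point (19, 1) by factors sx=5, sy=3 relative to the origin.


Scaling: (x*sx, y*sy) = (19*5, 1*3) = (95, 3)

(95, 3)


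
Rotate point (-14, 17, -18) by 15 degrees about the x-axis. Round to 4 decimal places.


x' = -14
y' = 17*cos(15) - -18*sin(15) = 21.0795
z' = 17*sin(15) + -18*cos(15) = -12.9867

(-14, 21.0795, -12.9867)


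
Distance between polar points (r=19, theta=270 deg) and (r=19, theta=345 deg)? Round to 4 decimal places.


d = sqrt(r1^2 + r2^2 - 2*r1*r2*cos(t2-t1))
d = sqrt(19^2 + 19^2 - 2*19*19*cos(345-270)) = 23.1329

23.1329


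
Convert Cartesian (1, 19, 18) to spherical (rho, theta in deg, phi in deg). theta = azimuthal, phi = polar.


rho = sqrt(1^2 + 19^2 + 18^2) = 26.1916
theta = atan2(19, 1) = 86.9872 deg
phi = acos(18/26.1916) = 46.5877 deg

rho = 26.1916, theta = 86.9872 deg, phi = 46.5877 deg


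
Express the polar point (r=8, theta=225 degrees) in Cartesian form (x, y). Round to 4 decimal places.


x = 8 * cos(225) = -5.6569
y = 8 * sin(225) = -5.6569

(-5.6569, -5.6569)


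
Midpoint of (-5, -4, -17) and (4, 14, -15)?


Midpoint = ((-5+4)/2, (-4+14)/2, (-17+-15)/2) = (-0.5, 5, -16)

(-0.5, 5, -16)


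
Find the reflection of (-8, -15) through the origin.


Reflection through origin: (x, y) -> (-x, -y)
(-8, -15) -> (8, 15)

(8, 15)


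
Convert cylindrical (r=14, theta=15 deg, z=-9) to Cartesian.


x = 14 * cos(15) = 13.523
y = 14 * sin(15) = 3.6235
z = -9

(13.523, 3.6235, -9)


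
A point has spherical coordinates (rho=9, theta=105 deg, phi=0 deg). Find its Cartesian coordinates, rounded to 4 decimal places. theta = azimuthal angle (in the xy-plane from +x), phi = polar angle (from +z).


x = 9 * sin(0) * cos(105) = 0
y = 9 * sin(0) * sin(105) = 0
z = 9 * cos(0) = 9

(0, 0, 9)


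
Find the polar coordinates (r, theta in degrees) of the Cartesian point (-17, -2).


r = sqrt((-17)^2 + (-2)^2) = 17.1172
theta = atan2(-2, -17) = 186.7098 degrees

r = 17.1172, theta = 186.7098 degrees


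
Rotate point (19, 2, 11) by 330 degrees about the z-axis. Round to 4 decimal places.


x' = 19*cos(330) - 2*sin(330) = 17.4545
y' = 19*sin(330) + 2*cos(330) = -7.7679
z' = 11

(17.4545, -7.7679, 11)


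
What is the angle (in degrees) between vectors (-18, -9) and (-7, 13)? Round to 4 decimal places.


dot = -18*-7 + -9*13 = 9
|u| = 20.1246, |v| = 14.7648
cos(angle) = 0.0303
angle = 88.2643 degrees

88.2643 degrees


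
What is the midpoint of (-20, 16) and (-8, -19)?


Midpoint = ((-20+-8)/2, (16+-19)/2) = (-14, -1.5)

(-14, -1.5)


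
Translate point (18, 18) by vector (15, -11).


Translation: (x+dx, y+dy) = (18+15, 18+-11) = (33, 7)

(33, 7)


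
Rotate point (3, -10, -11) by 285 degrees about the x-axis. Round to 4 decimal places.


x' = 3
y' = -10*cos(285) - -11*sin(285) = -13.2134
z' = -10*sin(285) + -11*cos(285) = 6.8122

(3, -13.2134, 6.8122)


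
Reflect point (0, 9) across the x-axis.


Reflection across x-axis: (x, y) -> (x, -y)
(0, 9) -> (0, -9)

(0, -9)


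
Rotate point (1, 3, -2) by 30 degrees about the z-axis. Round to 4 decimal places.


x' = 1*cos(30) - 3*sin(30) = -0.634
y' = 1*sin(30) + 3*cos(30) = 3.0981
z' = -2

(-0.634, 3.0981, -2)


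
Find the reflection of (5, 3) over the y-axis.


Reflection across y-axis: (x, y) -> (-x, y)
(5, 3) -> (-5, 3)

(-5, 3)


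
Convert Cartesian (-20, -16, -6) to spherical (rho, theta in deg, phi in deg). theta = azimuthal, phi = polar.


rho = sqrt((-20)^2 + (-16)^2 + (-6)^2) = 26.3059
theta = atan2(-16, -20) = 218.6598 deg
phi = acos(-6/26.3059) = 103.1844 deg

rho = 26.3059, theta = 218.6598 deg, phi = 103.1844 deg


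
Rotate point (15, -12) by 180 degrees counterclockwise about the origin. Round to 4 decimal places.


x' = 15*cos(180) - -12*sin(180) = -15
y' = 15*sin(180) + -12*cos(180) = 12

(-15, 12)


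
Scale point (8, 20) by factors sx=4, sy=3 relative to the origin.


Scaling: (x*sx, y*sy) = (8*4, 20*3) = (32, 60)

(32, 60)


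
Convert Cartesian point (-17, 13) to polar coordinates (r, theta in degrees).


r = sqrt((-17)^2 + 13^2) = 21.4009
theta = atan2(13, -17) = 142.5946 degrees

r = 21.4009, theta = 142.5946 degrees


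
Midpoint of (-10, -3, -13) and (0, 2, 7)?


Midpoint = ((-10+0)/2, (-3+2)/2, (-13+7)/2) = (-5, -0.5, -3)

(-5, -0.5, -3)


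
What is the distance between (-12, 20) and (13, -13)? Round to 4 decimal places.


d = sqrt((13--12)^2 + (-13-20)^2) = 41.4005

41.4005


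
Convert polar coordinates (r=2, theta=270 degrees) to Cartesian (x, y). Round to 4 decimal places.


x = 2 * cos(270) = 0
y = 2 * sin(270) = -2

(0, -2)


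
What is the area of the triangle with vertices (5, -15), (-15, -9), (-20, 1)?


Area = |x1(y2-y3) + x2(y3-y1) + x3(y1-y2)| / 2
= |5*(-9-1) + -15*(1--15) + -20*(-15--9)| / 2
= 85

85


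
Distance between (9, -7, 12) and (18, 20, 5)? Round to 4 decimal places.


d = sqrt((18-9)^2 + (20--7)^2 + (5-12)^2) = 29.3087

29.3087


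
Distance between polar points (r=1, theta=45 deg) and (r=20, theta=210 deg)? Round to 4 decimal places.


d = sqrt(r1^2 + r2^2 - 2*r1*r2*cos(t2-t1))
d = sqrt(1^2 + 20^2 - 2*1*20*cos(210-45)) = 20.9675

20.9675


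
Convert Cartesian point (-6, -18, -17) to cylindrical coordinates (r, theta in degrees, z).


r = sqrt((-6)^2 + (-18)^2) = 18.9737
theta = atan2(-18, -6) = 251.5651 deg
z = -17

r = 18.9737, theta = 251.5651 deg, z = -17


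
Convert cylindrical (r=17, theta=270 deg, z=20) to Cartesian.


x = 17 * cos(270) = 0
y = 17 * sin(270) = -17
z = 20

(0, -17, 20)


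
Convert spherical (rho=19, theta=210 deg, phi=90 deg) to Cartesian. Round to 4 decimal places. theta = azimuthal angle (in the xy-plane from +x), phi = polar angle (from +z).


x = 19 * sin(90) * cos(210) = -16.4545
y = 19 * sin(90) * sin(210) = -9.5
z = 19 * cos(90) = 0

(-16.4545, -9.5, 0)


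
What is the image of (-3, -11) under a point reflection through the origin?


Reflection through origin: (x, y) -> (-x, -y)
(-3, -11) -> (3, 11)

(3, 11)


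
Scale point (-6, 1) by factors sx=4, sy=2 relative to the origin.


Scaling: (x*sx, y*sy) = (-6*4, 1*2) = (-24, 2)

(-24, 2)


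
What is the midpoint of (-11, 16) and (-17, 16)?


Midpoint = ((-11+-17)/2, (16+16)/2) = (-14, 16)

(-14, 16)


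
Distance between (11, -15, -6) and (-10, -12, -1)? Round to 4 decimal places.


d = sqrt((-10-11)^2 + (-12--15)^2 + (-1--6)^2) = 21.7945

21.7945


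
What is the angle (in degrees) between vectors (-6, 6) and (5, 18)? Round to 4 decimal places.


dot = -6*5 + 6*18 = 78
|u| = 8.4853, |v| = 18.6815
cos(angle) = 0.4921
angle = 60.5241 degrees

60.5241 degrees


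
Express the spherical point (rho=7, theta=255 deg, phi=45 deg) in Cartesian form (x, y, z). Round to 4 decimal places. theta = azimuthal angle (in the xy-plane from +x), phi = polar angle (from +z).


x = 7 * sin(45) * cos(255) = -1.2811
y = 7 * sin(45) * sin(255) = -4.7811
z = 7 * cos(45) = 4.9497

(-1.2811, -4.7811, 4.9497)


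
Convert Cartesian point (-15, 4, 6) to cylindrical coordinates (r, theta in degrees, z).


r = sqrt((-15)^2 + 4^2) = 15.5242
theta = atan2(4, -15) = 165.0686 deg
z = 6

r = 15.5242, theta = 165.0686 deg, z = 6


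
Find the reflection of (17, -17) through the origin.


Reflection through origin: (x, y) -> (-x, -y)
(17, -17) -> (-17, 17)

(-17, 17)


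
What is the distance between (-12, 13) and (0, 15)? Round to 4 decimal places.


d = sqrt((0--12)^2 + (15-13)^2) = 12.1655

12.1655


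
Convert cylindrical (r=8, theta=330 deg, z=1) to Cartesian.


x = 8 * cos(330) = 6.9282
y = 8 * sin(330) = -4
z = 1

(6.9282, -4, 1)


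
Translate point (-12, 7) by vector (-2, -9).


Translation: (x+dx, y+dy) = (-12+-2, 7+-9) = (-14, -2)

(-14, -2)


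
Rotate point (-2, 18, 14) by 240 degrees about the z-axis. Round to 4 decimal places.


x' = -2*cos(240) - 18*sin(240) = 16.5885
y' = -2*sin(240) + 18*cos(240) = -7.2679
z' = 14

(16.5885, -7.2679, 14)


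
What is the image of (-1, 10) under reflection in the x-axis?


Reflection across x-axis: (x, y) -> (x, -y)
(-1, 10) -> (-1, -10)

(-1, -10)


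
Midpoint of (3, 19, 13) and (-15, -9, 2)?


Midpoint = ((3+-15)/2, (19+-9)/2, (13+2)/2) = (-6, 5, 7.5)

(-6, 5, 7.5)


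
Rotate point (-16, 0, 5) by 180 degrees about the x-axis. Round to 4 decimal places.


x' = -16
y' = 0*cos(180) - 5*sin(180) = 0
z' = 0*sin(180) + 5*cos(180) = -5

(-16, 0, -5)


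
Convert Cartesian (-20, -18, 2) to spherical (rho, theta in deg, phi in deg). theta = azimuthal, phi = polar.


rho = sqrt((-20)^2 + (-18)^2 + 2^2) = 26.9815
theta = atan2(-18, -20) = 221.9872 deg
phi = acos(2/26.9815) = 85.7491 deg

rho = 26.9815, theta = 221.9872 deg, phi = 85.7491 deg


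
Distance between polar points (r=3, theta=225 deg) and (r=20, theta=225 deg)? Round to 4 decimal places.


d = sqrt(r1^2 + r2^2 - 2*r1*r2*cos(t2-t1))
d = sqrt(3^2 + 20^2 - 2*3*20*cos(225-225)) = 17

17


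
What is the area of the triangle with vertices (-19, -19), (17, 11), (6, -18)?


Area = |x1(y2-y3) + x2(y3-y1) + x3(y1-y2)| / 2
= |-19*(11--18) + 17*(-18--19) + 6*(-19-11)| / 2
= 357

357


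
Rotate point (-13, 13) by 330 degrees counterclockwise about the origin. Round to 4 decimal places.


x' = -13*cos(330) - 13*sin(330) = -4.7583
y' = -13*sin(330) + 13*cos(330) = 17.7583

(-4.7583, 17.7583)


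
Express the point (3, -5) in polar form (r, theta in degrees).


r = sqrt(3^2 + (-5)^2) = 5.831
theta = atan2(-5, 3) = 300.9638 degrees

r = 5.831, theta = 300.9638 degrees


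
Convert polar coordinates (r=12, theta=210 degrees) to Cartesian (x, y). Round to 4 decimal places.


x = 12 * cos(210) = -10.3923
y = 12 * sin(210) = -6

(-10.3923, -6)


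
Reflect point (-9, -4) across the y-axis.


Reflection across y-axis: (x, y) -> (-x, y)
(-9, -4) -> (9, -4)

(9, -4)


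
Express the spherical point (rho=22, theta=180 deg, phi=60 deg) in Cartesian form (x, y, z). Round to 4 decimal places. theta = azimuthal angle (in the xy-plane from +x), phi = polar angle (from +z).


x = 22 * sin(60) * cos(180) = -19.0526
y = 22 * sin(60) * sin(180) = 0
z = 22 * cos(60) = 11

(-19.0526, 0, 11)


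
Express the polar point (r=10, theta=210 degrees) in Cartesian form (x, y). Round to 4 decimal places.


x = 10 * cos(210) = -8.6603
y = 10 * sin(210) = -5

(-8.6603, -5)


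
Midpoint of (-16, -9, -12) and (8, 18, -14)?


Midpoint = ((-16+8)/2, (-9+18)/2, (-12+-14)/2) = (-4, 4.5, -13)

(-4, 4.5, -13)


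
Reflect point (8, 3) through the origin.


Reflection through origin: (x, y) -> (-x, -y)
(8, 3) -> (-8, -3)

(-8, -3)


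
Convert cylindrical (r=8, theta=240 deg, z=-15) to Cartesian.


x = 8 * cos(240) = -4
y = 8 * sin(240) = -6.9282
z = -15

(-4, -6.9282, -15)


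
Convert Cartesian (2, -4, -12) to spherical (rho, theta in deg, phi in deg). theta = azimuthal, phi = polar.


rho = sqrt(2^2 + (-4)^2 + (-12)^2) = 12.8062
theta = atan2(-4, 2) = 296.5651 deg
phi = acos(-12/12.8062) = 159.5607 deg

rho = 12.8062, theta = 296.5651 deg, phi = 159.5607 deg


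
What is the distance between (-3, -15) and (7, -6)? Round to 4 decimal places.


d = sqrt((7--3)^2 + (-6--15)^2) = 13.4536

13.4536


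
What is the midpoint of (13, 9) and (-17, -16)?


Midpoint = ((13+-17)/2, (9+-16)/2) = (-2, -3.5)

(-2, -3.5)


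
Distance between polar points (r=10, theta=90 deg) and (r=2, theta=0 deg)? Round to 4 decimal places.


d = sqrt(r1^2 + r2^2 - 2*r1*r2*cos(t2-t1))
d = sqrt(10^2 + 2^2 - 2*10*2*cos(0-90)) = 10.198

10.198


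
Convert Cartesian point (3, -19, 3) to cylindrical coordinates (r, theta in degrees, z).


r = sqrt(3^2 + (-19)^2) = 19.2354
theta = atan2(-19, 3) = 278.9726 deg
z = 3

r = 19.2354, theta = 278.9726 deg, z = 3


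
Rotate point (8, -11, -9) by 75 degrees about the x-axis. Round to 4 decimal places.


x' = 8
y' = -11*cos(75) - -9*sin(75) = 5.8463
z' = -11*sin(75) + -9*cos(75) = -12.9546

(8, 5.8463, -12.9546)


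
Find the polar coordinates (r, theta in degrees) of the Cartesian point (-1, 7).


r = sqrt((-1)^2 + 7^2) = 7.0711
theta = atan2(7, -1) = 98.1301 degrees

r = 7.0711, theta = 98.1301 degrees


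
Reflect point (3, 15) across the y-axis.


Reflection across y-axis: (x, y) -> (-x, y)
(3, 15) -> (-3, 15)

(-3, 15)


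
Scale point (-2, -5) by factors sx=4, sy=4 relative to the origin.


Scaling: (x*sx, y*sy) = (-2*4, -5*4) = (-8, -20)

(-8, -20)


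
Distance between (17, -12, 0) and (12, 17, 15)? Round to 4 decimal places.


d = sqrt((12-17)^2 + (17--12)^2 + (15-0)^2) = 33.0303

33.0303


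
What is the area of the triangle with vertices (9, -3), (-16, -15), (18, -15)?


Area = |x1(y2-y3) + x2(y3-y1) + x3(y1-y2)| / 2
= |9*(-15--15) + -16*(-15--3) + 18*(-3--15)| / 2
= 204

204


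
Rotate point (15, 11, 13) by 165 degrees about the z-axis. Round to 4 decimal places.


x' = 15*cos(165) - 11*sin(165) = -17.3359
y' = 15*sin(165) + 11*cos(165) = -6.7429
z' = 13

(-17.3359, -6.7429, 13)


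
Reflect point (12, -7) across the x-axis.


Reflection across x-axis: (x, y) -> (x, -y)
(12, -7) -> (12, 7)

(12, 7)


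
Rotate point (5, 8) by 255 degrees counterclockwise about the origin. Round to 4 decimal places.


x' = 5*cos(255) - 8*sin(255) = 6.4333
y' = 5*sin(255) + 8*cos(255) = -6.9002

(6.4333, -6.9002)


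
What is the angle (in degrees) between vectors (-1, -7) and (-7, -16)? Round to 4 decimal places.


dot = -1*-7 + -7*-16 = 119
|u| = 7.0711, |v| = 17.4642
cos(angle) = 0.9636
angle = 15.4993 degrees

15.4993 degrees


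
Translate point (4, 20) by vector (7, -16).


Translation: (x+dx, y+dy) = (4+7, 20+-16) = (11, 4)

(11, 4)


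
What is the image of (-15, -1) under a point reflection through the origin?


Reflection through origin: (x, y) -> (-x, -y)
(-15, -1) -> (15, 1)

(15, 1)


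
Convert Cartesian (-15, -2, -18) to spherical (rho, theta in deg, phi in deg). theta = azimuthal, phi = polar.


rho = sqrt((-15)^2 + (-2)^2 + (-18)^2) = 23.516
theta = atan2(-2, -15) = 187.5946 deg
phi = acos(-18/23.516) = 139.946 deg

rho = 23.516, theta = 187.5946 deg, phi = 139.946 deg


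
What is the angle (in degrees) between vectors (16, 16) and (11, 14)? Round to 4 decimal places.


dot = 16*11 + 16*14 = 400
|u| = 22.6274, |v| = 17.8045
cos(angle) = 0.9929
angle = 6.8428 degrees

6.8428 degrees


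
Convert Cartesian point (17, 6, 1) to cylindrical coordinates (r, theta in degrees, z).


r = sqrt(17^2 + 6^2) = 18.0278
theta = atan2(6, 17) = 19.44 deg
z = 1

r = 18.0278, theta = 19.44 deg, z = 1


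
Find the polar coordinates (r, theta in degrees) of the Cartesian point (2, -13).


r = sqrt(2^2 + (-13)^2) = 13.1529
theta = atan2(-13, 2) = 278.7462 degrees

r = 13.1529, theta = 278.7462 degrees


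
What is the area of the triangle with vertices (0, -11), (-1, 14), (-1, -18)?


Area = |x1(y2-y3) + x2(y3-y1) + x3(y1-y2)| / 2
= |0*(14--18) + -1*(-18--11) + -1*(-11-14)| / 2
= 16

16


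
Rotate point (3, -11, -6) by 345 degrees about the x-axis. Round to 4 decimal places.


x' = 3
y' = -11*cos(345) - -6*sin(345) = -12.1781
z' = -11*sin(345) + -6*cos(345) = -2.9485

(3, -12.1781, -2.9485)


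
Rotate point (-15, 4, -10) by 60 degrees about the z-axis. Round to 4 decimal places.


x' = -15*cos(60) - 4*sin(60) = -10.9641
y' = -15*sin(60) + 4*cos(60) = -10.9904
z' = -10

(-10.9641, -10.9904, -10)


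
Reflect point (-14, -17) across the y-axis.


Reflection across y-axis: (x, y) -> (-x, y)
(-14, -17) -> (14, -17)

(14, -17)


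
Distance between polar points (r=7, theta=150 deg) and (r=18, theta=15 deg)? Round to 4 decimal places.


d = sqrt(r1^2 + r2^2 - 2*r1*r2*cos(t2-t1))
d = sqrt(7^2 + 18^2 - 2*7*18*cos(15-150)) = 23.4775

23.4775


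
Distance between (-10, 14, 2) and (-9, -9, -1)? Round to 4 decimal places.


d = sqrt((-9--10)^2 + (-9-14)^2 + (-1-2)^2) = 23.2164

23.2164


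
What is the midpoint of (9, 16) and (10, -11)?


Midpoint = ((9+10)/2, (16+-11)/2) = (9.5, 2.5)

(9.5, 2.5)


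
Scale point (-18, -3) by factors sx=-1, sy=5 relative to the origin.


Scaling: (x*sx, y*sy) = (-18*-1, -3*5) = (18, -15)

(18, -15)


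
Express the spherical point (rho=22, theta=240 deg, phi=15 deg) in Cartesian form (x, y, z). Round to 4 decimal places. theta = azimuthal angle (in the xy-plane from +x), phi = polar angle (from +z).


x = 22 * sin(15) * cos(240) = -2.847
y = 22 * sin(15) * sin(240) = -4.9312
z = 22 * cos(15) = 21.2504

(-2.847, -4.9312, 21.2504)


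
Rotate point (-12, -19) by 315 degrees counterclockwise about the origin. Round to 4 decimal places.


x' = -12*cos(315) - -19*sin(315) = -21.9203
y' = -12*sin(315) + -19*cos(315) = -4.9497

(-21.9203, -4.9497)


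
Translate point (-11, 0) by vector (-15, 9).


Translation: (x+dx, y+dy) = (-11+-15, 0+9) = (-26, 9)

(-26, 9)


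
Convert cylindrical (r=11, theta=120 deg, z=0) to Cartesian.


x = 11 * cos(120) = -5.5
y = 11 * sin(120) = 9.5263
z = 0

(-5.5, 9.5263, 0)


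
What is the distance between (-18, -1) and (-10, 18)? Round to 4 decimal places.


d = sqrt((-10--18)^2 + (18--1)^2) = 20.6155

20.6155


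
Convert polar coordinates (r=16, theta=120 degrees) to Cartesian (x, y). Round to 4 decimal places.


x = 16 * cos(120) = -8
y = 16 * sin(120) = 13.8564

(-8, 13.8564)


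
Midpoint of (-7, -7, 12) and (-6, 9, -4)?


Midpoint = ((-7+-6)/2, (-7+9)/2, (12+-4)/2) = (-6.5, 1, 4)

(-6.5, 1, 4)


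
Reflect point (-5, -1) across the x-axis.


Reflection across x-axis: (x, y) -> (x, -y)
(-5, -1) -> (-5, 1)

(-5, 1)


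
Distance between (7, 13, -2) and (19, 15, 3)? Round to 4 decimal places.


d = sqrt((19-7)^2 + (15-13)^2 + (3--2)^2) = 13.1529

13.1529


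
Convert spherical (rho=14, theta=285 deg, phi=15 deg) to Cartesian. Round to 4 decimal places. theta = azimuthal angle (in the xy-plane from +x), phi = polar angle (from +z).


x = 14 * sin(15) * cos(285) = 0.9378
y = 14 * sin(15) * sin(285) = -3.5
z = 14 * cos(15) = 13.523

(0.9378, -3.5, 13.523)


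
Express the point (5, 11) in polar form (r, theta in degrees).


r = sqrt(5^2 + 11^2) = 12.083
theta = atan2(11, 5) = 65.556 degrees

r = 12.083, theta = 65.556 degrees
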